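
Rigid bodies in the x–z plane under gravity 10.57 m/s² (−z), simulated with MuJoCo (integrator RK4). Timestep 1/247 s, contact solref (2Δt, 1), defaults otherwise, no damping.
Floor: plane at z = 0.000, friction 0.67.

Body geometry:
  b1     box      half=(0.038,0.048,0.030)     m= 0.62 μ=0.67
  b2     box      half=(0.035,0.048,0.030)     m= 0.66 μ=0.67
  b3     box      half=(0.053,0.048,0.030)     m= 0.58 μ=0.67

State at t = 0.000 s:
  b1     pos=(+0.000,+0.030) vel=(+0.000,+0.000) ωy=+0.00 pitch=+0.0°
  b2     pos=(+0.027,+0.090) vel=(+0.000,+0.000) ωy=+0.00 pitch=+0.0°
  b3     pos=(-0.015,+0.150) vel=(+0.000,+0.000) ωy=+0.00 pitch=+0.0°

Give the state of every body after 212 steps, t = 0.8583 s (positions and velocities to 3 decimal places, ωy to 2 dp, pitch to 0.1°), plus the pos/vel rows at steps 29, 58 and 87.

State at t = 0.8583 s:
  b1     pos=(+0.000,+0.030) vel=(+0.000,+0.000) ωy=+0.00 pitch=+0.0°
  b2     pos=(+0.027,+0.090) vel=(+0.000,+0.000) ωy=+0.00 pitch=+0.0°
  b3     pos=(-0.143,+0.030) vel=(+0.000,+0.000) ωy=+0.00 pitch=+180.0°

Key-timestep trajectory:
   step    t(s)  b1.x    b1.z    b1.vx   b1.vz   b2.x    b2.z    b2.vx   b2.vz   b3.x    b3.z    b3.vx   b3.vz 
     29  0.1174   +0.000  +0.030  +0.000  +0.000   +0.027  +0.090  +0.001  +0.000   -0.023  +0.147  -0.147  -0.078
     58  0.2348   +0.000  +0.030  +0.000  +0.001   +0.027  +0.090  +0.001  +0.000   -0.050  +0.119  -0.396  -0.042
     87  0.3522   +0.000  +0.030  +0.000  +0.000   +0.027  +0.090  +0.000  +0.000   -0.103  +0.070  -0.472  -0.925


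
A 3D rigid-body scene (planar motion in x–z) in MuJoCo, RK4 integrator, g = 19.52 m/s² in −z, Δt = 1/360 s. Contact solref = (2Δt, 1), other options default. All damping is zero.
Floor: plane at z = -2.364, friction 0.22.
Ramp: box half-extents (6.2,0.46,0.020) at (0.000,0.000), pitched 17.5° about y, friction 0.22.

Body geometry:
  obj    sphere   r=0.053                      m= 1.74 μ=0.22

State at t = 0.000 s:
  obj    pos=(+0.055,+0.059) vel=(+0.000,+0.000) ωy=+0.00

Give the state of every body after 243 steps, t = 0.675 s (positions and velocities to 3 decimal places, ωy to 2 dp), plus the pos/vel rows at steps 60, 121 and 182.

State at t = 0.675 s:
  obj    pos=(+0.966,-0.228) vel=(+2.699,-0.851) ωy=+53.39

Key-timestep trajectory:
   step    t(s)  obj.x    obj.z    obj.vx   obj.vz 
     60  0.1667   +0.111  +0.042  +0.667  -0.210
    121  0.3361   +0.281  -0.012  +1.344  -0.424
    182  0.5056   +0.566  -0.102  +2.022  -0.637


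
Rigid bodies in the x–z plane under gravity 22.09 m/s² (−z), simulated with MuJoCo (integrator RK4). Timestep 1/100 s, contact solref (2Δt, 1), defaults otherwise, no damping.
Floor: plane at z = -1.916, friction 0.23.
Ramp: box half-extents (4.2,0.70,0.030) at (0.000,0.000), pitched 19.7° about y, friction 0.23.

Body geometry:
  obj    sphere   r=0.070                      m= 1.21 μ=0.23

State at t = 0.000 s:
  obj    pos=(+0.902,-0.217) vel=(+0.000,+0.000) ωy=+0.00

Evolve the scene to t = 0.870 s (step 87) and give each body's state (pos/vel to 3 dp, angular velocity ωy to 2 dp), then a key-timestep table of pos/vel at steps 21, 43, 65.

State at t = 0.870 s:
  obj    pos=(+2.797,-0.895) vel=(+4.357,-1.560) ωy=+66.09

Key-timestep trajectory:
   step    t(s)  obj.x    obj.z    obj.vx   obj.vz 
     21  0.2100   +1.013  -0.256  +1.052  -0.377
     43  0.4300   +1.365  -0.383  +2.154  -0.771
     65  0.6500   +1.960  -0.596  +3.255  -1.166


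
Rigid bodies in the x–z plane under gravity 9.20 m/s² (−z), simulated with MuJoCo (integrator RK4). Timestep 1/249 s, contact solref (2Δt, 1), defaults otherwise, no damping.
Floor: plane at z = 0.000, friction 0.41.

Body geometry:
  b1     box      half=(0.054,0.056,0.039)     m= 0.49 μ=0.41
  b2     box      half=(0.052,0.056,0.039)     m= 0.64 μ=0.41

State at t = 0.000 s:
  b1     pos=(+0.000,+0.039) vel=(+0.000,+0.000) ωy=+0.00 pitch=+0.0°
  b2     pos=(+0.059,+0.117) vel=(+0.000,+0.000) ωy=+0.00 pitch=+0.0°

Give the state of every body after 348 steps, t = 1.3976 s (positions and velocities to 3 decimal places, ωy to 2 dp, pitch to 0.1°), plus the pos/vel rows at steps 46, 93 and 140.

State at t = 1.3976 s:
  b1     pos=(+0.000,+0.039) vel=(+0.000,+0.000) ωy=+0.00 pitch=+0.0°
  b2     pos=(+0.103,+0.052) vel=(+0.000,+0.000) ωy=+0.00 pitch=+90.0°

Key-timestep trajectory:
   step    t(s)  b1.x    b1.z    b1.vx   b1.vz   b2.x    b2.z    b2.vx   b2.vz 
     46  0.1847   +0.000  +0.039  +0.000  +0.000   +0.073  +0.113  +0.184  -0.094
     93  0.3735   +0.000  +0.039  +0.000  +0.000   +0.122  +0.059  +0.202  +0.099
    140  0.5622   +0.000  +0.039  +0.000  +0.000   +0.127  +0.061  -0.142  -0.048


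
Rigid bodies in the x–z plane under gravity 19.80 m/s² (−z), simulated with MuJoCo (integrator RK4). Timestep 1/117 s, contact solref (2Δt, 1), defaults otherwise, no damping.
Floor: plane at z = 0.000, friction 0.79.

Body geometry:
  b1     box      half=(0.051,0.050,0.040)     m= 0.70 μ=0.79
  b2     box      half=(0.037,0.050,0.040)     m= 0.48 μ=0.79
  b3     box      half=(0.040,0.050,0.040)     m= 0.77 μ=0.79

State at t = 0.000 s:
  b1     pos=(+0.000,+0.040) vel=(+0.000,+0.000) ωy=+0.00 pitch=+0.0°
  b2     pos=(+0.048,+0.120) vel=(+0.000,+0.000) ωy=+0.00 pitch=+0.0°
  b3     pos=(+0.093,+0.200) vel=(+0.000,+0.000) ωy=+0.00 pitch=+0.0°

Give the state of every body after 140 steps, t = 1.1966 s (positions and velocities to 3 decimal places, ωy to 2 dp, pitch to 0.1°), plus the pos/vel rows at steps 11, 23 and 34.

State at t = 1.1966 s:
  b1     pos=(+0.000,+0.040) vel=(+0.000,+0.000) ωy=+0.00 pitch=+0.0°
  b2     pos=(+0.099,+0.037) vel=(+0.000,+0.000) ωy=+0.00 pitch=+90.0°
  b3     pos=(+0.224,+0.040) vel=(+0.000,+0.000) ωy=+0.00 pitch=+90.0°

Key-timestep trajectory:
   step    t(s)  b1.x    b1.z    b1.vx   b1.vz   b2.x    b2.z    b2.vx   b2.vz   b3.x    b3.z    b3.vx   b3.vz 
     11  0.0940   +0.000  +0.040  -0.003  +0.002   +0.056  +0.119  +0.195  -0.018   +0.117  +0.188  +0.536  -0.313
     23  0.1966   +0.000  +0.040  +0.000  +0.001   +0.090  +0.092  +0.433  -0.882   +0.192  +0.083  +0.793  -1.954
     34  0.2906   +0.000  +0.040  +0.000  +0.000   +0.098  +0.034  -0.017  +0.095   +0.225  +0.038  -0.042  +0.077


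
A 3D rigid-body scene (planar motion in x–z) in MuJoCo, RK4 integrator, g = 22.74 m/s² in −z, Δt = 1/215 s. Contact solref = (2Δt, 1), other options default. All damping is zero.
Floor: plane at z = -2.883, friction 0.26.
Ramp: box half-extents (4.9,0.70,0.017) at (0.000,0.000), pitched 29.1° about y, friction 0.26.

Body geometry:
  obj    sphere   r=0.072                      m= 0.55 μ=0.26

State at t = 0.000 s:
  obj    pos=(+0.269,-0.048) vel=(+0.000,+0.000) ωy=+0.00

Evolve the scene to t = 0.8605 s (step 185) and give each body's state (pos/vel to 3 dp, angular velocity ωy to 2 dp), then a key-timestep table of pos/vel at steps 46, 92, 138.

State at t = 0.8605 s:
  obj    pos=(+2.825,-1.470) vel=(+5.940,-3.306) ωy=+94.38

Key-timestep trajectory:
   step    t(s)  obj.x    obj.z    obj.vx   obj.vz 
     46  0.2140   +0.427  -0.136  +1.477  -0.822
     92  0.4279   +0.901  -0.400  +2.954  -1.644
    138  0.6419   +1.691  -0.839  +4.431  -2.466


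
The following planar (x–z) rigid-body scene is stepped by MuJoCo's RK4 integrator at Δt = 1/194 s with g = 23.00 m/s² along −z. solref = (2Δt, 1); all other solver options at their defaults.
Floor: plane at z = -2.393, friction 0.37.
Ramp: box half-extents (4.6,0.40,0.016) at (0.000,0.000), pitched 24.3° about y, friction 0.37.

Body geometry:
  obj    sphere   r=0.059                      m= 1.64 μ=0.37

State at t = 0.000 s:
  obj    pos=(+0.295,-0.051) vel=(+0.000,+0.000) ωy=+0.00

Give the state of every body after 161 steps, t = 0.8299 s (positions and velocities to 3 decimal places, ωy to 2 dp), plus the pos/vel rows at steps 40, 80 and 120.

State at t = 0.8299 s:
  obj    pos=(+2.417,-1.009) vel=(+5.113,-2.309) ωy=+95.08

Key-timestep trajectory:
   step    t(s)  obj.x    obj.z    obj.vx   obj.vz 
     40  0.2062   +0.426  -0.110  +1.271  -0.574
     80  0.4124   +0.819  -0.288  +2.541  -1.147
    120  0.6186   +1.474  -0.583  +3.811  -1.721


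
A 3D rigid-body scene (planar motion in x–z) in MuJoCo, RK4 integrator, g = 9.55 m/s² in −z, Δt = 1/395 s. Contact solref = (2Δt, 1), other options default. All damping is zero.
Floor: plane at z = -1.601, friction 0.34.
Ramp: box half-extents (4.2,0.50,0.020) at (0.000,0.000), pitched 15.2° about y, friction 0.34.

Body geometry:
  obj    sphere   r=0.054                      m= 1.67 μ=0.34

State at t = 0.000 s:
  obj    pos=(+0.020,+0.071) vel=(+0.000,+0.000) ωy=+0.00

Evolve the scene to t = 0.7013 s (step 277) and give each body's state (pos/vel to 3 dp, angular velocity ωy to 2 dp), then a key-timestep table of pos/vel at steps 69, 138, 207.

State at t = 0.7013 s:
  obj    pos=(+0.444,-0.044) vel=(+1.210,-0.329) ωy=+23.22

Key-timestep trajectory:
   step    t(s)  obj.x    obj.z    obj.vx   obj.vz 
     69  0.1747   +0.046  +0.064  +0.302  -0.082
    138  0.3494   +0.125  +0.043  +0.603  -0.164
    207  0.5241   +0.257  +0.007  +0.905  -0.246


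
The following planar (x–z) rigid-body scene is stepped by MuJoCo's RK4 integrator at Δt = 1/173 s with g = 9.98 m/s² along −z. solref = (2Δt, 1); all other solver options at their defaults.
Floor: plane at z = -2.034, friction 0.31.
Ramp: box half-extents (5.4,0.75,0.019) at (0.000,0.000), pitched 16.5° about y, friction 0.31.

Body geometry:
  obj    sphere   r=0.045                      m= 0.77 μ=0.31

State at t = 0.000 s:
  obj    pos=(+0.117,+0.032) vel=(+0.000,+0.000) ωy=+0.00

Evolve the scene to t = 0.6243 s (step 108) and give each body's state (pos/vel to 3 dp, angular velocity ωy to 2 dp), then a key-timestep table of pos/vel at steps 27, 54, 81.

State at t = 0.6243 s:
  obj    pos=(+0.495,-0.080) vel=(+1.212,-0.359) ωy=+28.08

Key-timestep trajectory:
   step    t(s)  obj.x    obj.z    obj.vx   obj.vz 
     27  0.1561   +0.141  +0.025  +0.303  -0.090
     54  0.3121   +0.212  +0.004  +0.606  -0.180
     81  0.4682   +0.330  -0.031  +0.909  -0.269


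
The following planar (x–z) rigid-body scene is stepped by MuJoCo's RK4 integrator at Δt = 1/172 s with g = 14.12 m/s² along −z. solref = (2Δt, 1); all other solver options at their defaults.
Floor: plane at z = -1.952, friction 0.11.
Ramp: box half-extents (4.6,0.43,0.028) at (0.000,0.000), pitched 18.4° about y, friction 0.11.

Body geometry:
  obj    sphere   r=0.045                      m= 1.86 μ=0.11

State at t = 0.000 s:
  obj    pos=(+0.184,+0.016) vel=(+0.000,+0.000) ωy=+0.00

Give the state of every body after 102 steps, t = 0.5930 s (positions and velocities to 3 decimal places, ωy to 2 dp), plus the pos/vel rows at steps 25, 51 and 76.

State at t = 0.5930 s:
  obj    pos=(+0.715,-0.161) vel=(+1.792,-0.596) ωy=+41.93

Key-timestep trajectory:
   step    t(s)  obj.x    obj.z    obj.vx   obj.vz 
     25  0.1453   +0.216  +0.005  +0.439  -0.146
     51  0.2965   +0.317  -0.028  +0.896  -0.298
     76  0.4419   +0.479  -0.082  +1.335  -0.444


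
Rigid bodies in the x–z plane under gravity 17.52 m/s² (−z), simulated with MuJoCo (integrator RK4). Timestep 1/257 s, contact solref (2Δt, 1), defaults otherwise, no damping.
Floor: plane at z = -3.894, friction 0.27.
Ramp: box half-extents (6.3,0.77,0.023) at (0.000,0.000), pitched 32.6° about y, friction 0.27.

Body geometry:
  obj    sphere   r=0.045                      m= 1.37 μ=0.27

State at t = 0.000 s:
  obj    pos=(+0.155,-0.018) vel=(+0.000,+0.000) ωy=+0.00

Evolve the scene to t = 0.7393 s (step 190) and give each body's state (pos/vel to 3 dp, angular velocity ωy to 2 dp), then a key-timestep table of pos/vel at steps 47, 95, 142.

State at t = 0.7393 s:
  obj    pos=(+1.707,-1.011) vel=(+4.200,-2.686) ωy=+110.74

Key-timestep trajectory:
   step    t(s)  obj.x    obj.z    obj.vx   obj.vz 
     47  0.1829   +0.250  -0.079  +1.039  -0.664
     95  0.3696   +0.543  -0.267  +2.100  -1.343
    142  0.5525   +1.022  -0.573  +3.139  -2.007


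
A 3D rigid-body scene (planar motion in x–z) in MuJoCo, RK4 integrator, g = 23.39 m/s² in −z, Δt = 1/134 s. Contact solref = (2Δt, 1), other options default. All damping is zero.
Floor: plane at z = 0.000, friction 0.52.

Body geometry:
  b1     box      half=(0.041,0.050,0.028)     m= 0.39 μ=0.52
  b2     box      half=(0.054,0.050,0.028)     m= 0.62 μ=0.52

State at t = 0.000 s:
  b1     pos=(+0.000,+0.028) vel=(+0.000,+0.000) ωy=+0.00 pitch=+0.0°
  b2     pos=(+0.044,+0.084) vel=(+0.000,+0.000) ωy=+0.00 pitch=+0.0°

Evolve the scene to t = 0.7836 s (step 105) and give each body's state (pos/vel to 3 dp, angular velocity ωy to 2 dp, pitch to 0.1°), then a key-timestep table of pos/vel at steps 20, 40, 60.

State at t = 0.7836 s:
  b1     pos=(+0.000,+0.028) vel=(+0.000,+0.000) ωy=+0.00 pitch=+0.0°
  b2     pos=(+0.181,+0.028) vel=(+0.000,+0.000) ωy=+0.00 pitch=+180.0°

Key-timestep trajectory:
   step    t(s)  b1.x    b1.z    b1.vx   b1.vz   b2.x    b2.z    b2.vx   b2.vz 
     20  0.1493   +0.000  +0.028  -0.001  +0.000   +0.061  +0.076  +0.299  -0.248
     40  0.2985   +0.000  +0.028  +0.000  +0.000   +0.119  +0.061  +0.217  +0.025
     60  0.4478   +0.000  +0.028  +0.000  +0.000   +0.171  +0.038  +0.623  -0.692


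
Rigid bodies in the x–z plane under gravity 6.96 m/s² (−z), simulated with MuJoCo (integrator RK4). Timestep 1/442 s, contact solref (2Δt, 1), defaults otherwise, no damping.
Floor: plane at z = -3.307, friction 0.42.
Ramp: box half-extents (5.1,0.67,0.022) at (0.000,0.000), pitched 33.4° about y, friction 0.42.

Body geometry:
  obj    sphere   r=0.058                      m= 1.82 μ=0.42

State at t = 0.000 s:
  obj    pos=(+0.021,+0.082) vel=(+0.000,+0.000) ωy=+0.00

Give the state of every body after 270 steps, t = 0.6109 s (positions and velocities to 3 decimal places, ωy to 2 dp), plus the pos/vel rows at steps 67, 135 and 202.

State at t = 0.6109 s:
  obj    pos=(+0.447,-0.199) vel=(+1.396,-0.920) ωy=+28.82

Key-timestep trajectory:
   step    t(s)  obj.x    obj.z    obj.vx   obj.vz 
     67  0.1516   +0.047  +0.065  +0.346  -0.228
    135  0.3054   +0.128  +0.012  +0.698  -0.460
    202  0.4570   +0.260  -0.075  +1.044  -0.689


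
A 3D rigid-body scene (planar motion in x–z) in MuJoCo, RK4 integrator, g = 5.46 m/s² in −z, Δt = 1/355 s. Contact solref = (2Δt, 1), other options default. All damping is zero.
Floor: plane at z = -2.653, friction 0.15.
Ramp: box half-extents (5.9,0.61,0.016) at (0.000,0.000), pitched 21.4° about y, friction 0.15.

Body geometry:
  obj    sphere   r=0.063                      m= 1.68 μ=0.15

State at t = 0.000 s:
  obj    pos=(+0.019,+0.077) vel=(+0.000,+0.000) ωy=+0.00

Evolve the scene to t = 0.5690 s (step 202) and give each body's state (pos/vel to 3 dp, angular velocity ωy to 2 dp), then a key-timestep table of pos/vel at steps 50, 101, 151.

State at t = 0.5690 s:
  obj    pos=(+0.234,-0.007) vel=(+0.754,-0.295) ωy=+12.85

Key-timestep trajectory:
   step    t(s)  obj.x    obj.z    obj.vx   obj.vz 
     50  0.1408   +0.032  +0.072  +0.187  -0.073
    101  0.2845   +0.073  +0.056  +0.377  -0.148
    151  0.4254   +0.139  +0.030  +0.564  -0.221


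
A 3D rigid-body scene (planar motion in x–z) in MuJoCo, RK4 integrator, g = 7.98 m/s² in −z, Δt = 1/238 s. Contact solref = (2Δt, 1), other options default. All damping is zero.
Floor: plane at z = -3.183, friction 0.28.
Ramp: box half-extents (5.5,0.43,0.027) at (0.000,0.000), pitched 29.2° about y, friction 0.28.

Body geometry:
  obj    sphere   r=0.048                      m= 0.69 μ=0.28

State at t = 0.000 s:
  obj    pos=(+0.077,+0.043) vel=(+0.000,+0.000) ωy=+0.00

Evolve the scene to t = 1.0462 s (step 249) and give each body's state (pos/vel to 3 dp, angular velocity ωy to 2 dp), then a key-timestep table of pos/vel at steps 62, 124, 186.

State at t = 1.0462 s:
  obj    pos=(+1.406,-0.700) vel=(+2.540,-1.419) ωy=+60.60

Key-timestep trajectory:
   step    t(s)  obj.x    obj.z    obj.vx   obj.vz 
     62  0.2605   +0.159  -0.003  +0.632  -0.353
    124  0.5210   +0.407  -0.141  +1.265  -0.707
    186  0.7815   +0.818  -0.371  +1.897  -1.060


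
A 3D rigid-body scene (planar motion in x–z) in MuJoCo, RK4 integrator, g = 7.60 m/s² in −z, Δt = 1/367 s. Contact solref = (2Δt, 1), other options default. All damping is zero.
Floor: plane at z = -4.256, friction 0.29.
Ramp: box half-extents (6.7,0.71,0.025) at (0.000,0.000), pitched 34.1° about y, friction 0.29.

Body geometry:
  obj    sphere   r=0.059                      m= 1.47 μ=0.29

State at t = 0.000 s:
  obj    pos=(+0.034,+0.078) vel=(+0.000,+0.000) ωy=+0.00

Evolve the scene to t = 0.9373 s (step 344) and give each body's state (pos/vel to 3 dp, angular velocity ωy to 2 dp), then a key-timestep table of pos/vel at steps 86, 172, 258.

State at t = 0.9373 s:
  obj    pos=(+1.141,-0.671) vel=(+2.362,-1.599) ωy=+48.34

Key-timestep trajectory:
   step    t(s)  obj.x    obj.z    obj.vx   obj.vz 
     86  0.2343   +0.103  +0.031  +0.591  -0.400
    172  0.4687   +0.311  -0.109  +1.181  -0.800
    258  0.7030   +0.657  -0.343  +1.772  -1.200


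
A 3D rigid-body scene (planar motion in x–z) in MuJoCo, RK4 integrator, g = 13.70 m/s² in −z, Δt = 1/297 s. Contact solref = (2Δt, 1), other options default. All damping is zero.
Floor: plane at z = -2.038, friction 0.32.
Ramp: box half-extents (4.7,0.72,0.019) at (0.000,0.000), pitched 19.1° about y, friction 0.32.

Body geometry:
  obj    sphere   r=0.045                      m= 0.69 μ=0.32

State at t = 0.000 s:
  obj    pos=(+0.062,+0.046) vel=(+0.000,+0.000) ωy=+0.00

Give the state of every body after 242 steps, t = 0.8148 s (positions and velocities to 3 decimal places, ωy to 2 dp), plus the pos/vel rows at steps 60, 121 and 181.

State at t = 0.8148 s:
  obj    pos=(+1.067,-0.302) vel=(+2.465,-0.854) ωy=+57.97

Key-timestep trajectory:
   step    t(s)  obj.x    obj.z    obj.vx   obj.vz 
     60  0.2020   +0.124  +0.025  +0.611  -0.212
    121  0.4074   +0.313  -0.041  +1.233  -0.427
    181  0.6094   +0.624  -0.148  +1.844  -0.639


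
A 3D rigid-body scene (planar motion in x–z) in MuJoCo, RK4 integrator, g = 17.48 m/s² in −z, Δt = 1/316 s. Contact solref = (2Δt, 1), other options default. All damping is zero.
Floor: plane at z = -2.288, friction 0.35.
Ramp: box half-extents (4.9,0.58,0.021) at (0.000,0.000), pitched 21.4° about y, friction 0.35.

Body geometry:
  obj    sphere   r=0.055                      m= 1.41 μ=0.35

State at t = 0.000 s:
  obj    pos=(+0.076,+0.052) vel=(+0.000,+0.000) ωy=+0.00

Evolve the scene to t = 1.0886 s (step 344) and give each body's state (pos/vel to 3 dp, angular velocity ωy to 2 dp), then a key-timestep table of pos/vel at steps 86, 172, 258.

State at t = 1.0886 s:
  obj    pos=(+2.589,-0.933) vel=(+4.618,-1.810) ωy=+90.16

Key-timestep trajectory:
   step    t(s)  obj.x    obj.z    obj.vx   obj.vz 
     86  0.2722   +0.233  -0.010  +1.154  -0.452
    172  0.5443   +0.704  -0.194  +2.309  -0.905
    258  0.8165   +1.490  -0.502  +3.463  -1.357


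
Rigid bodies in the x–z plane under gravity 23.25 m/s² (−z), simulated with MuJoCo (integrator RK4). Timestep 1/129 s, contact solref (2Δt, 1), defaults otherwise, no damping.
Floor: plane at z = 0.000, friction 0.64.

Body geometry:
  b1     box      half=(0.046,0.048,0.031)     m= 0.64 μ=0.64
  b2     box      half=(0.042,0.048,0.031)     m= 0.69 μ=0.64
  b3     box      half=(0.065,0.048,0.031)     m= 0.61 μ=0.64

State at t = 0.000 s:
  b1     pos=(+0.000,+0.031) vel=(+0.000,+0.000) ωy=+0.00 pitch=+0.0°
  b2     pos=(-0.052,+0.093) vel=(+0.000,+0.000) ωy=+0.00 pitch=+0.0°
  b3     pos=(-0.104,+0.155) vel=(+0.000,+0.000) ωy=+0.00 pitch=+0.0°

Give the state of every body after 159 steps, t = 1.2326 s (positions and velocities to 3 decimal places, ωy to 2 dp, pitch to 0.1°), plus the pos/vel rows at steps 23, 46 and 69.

State at t = 1.2326 s:
  b1     pos=(+0.000,+0.031) vel=(+0.000,+0.000) ωy=+0.00 pitch=+0.0°
  b2     pos=(-0.090,+0.042) vel=(+0.000,+0.000) ωy=+0.00 pitch=-90.0°
  b3     pos=(-0.212,+0.065) vel=(+0.000,+0.000) ωy=+0.00 pitch=-90.0°

Key-timestep trajectory:
   step    t(s)  b1.x    b1.z    b1.vx   b1.vz   b2.x    b2.z    b2.vx   b2.vz   b3.x    b3.z    b3.vx   b3.vz 
     23  0.1783   +0.000  +0.031  +0.000  +0.000   -0.096  +0.036  -0.134  +0.217   -0.184  +0.067  -0.344  +0.198
     46  0.3566   +0.000  +0.031  +0.000  +0.000   -0.090  +0.042  +0.000  +0.001   -0.228  +0.070  +0.073  -0.015
     69  0.5349   +0.000  +0.031  +0.000  +0.000   -0.090  +0.042  +0.000  +0.000   -0.214  +0.065  -0.111  +0.042


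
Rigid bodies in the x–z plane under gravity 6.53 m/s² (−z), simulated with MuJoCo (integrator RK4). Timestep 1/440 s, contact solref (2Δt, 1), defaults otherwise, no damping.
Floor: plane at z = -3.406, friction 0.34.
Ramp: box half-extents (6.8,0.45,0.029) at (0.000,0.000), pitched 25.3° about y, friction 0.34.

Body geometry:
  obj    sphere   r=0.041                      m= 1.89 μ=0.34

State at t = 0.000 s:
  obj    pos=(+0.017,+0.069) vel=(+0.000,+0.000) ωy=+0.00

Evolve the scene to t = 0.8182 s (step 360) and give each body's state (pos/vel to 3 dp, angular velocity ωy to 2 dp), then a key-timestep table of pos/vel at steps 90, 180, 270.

State at t = 0.8182 s:
  obj    pos=(+0.620,-0.216) vel=(+1.474,-0.697) ωy=+39.77

Key-timestep trajectory:
   step    t(s)  obj.x    obj.z    obj.vx   obj.vz 
     90  0.2045   +0.055  +0.051  +0.369  -0.174
    180  0.4091   +0.168  -0.002  +0.737  -0.349
    270  0.6136   +0.356  -0.091  +1.106  -0.523


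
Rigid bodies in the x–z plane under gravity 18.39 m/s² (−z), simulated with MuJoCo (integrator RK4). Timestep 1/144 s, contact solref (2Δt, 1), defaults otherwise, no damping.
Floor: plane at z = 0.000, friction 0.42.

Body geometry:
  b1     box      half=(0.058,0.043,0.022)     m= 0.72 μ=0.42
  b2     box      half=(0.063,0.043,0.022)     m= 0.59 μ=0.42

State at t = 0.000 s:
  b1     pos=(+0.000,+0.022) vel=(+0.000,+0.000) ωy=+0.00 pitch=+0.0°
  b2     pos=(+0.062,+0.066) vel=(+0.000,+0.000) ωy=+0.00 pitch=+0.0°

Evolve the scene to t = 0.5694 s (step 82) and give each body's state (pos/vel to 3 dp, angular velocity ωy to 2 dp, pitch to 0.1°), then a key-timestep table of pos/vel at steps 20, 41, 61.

State at t = 0.5694 s:
  b1     pos=(+0.000,+0.022) vel=(-0.001,+0.000) ωy=+0.00 pitch=+0.0°
  b2     pos=(+0.076,+0.058) vel=(+0.001,-0.001) ωy=-0.04 pitch=+40.3°

Key-timestep trajectory:
   step    t(s)  b1.x    b1.z    b1.vx   b1.vz   b2.x    b2.z    b2.vx   b2.vz 
     20  0.1389   +0.000  +0.022  +0.000  +0.000   +0.072  +0.061  +0.165  -0.171
     41  0.2847   +0.000  +0.022  -0.001  +0.000   +0.075  +0.058  +0.109  -0.046
     61  0.4236   +0.000  +0.022  -0.001  +0.000   +0.076  +0.058  +0.001  -0.001


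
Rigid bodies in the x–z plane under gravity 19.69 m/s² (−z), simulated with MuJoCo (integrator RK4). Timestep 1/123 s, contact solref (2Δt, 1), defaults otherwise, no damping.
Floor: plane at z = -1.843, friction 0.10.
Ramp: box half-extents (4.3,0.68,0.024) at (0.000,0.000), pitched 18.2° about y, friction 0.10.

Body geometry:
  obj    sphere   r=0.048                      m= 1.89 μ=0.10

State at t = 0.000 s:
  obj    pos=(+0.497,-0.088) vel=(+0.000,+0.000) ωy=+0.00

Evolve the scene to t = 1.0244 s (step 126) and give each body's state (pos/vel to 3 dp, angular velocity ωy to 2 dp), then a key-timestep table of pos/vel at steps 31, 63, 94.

State at t = 1.0244 s:
  obj    pos=(+2.687,-0.808) vel=(+4.275,-1.406) ωy=+93.70

Key-timestep trajectory:
   step    t(s)  obj.x    obj.z    obj.vx   obj.vz 
     31  0.2520   +0.630  -0.131  +1.052  -0.346
     63  0.5122   +1.045  -0.268  +2.138  -0.703
     94  0.7642   +1.716  -0.488  +3.190  -1.049


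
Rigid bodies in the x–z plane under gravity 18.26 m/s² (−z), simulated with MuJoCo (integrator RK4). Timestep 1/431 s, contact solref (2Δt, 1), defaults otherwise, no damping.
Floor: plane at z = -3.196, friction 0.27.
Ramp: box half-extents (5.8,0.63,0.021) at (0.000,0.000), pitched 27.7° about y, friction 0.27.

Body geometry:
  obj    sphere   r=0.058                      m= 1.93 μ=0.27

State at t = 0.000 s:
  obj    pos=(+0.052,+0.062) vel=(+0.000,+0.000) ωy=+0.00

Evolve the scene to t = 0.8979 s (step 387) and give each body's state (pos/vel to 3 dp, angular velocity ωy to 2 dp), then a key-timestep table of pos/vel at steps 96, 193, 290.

State at t = 0.8979 s:
  obj    pos=(+2.216,-1.074) vel=(+4.820,-2.531) ωy=+93.85

Key-timestep trajectory:
   step    t(s)  obj.x    obj.z    obj.vx   obj.vz 
     96  0.2227   +0.185  -0.008  +1.196  -0.628
    193  0.4478   +0.590  -0.221  +2.404  -1.262
    290  0.6729   +1.267  -0.576  +3.612  -1.896


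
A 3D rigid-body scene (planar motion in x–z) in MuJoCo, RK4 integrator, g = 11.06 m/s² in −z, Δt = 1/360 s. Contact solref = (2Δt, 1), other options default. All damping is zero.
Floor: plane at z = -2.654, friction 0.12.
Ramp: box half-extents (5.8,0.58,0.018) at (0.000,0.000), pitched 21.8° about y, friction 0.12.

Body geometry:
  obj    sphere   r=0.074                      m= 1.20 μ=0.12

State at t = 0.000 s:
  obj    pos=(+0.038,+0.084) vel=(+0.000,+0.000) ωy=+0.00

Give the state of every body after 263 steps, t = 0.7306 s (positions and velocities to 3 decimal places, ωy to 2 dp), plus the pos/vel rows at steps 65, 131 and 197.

State at t = 0.7306 s:
  obj    pos=(+0.765,-0.207) vel=(+1.990,-0.796) ωy=+28.96

Key-timestep trajectory:
   step    t(s)  obj.x    obj.z    obj.vx   obj.vz 
     65  0.1806   +0.082  +0.066  +0.492  -0.197
    131  0.3639   +0.218  +0.012  +0.991  -0.397
    197  0.5472   +0.446  -0.079  +1.491  -0.596


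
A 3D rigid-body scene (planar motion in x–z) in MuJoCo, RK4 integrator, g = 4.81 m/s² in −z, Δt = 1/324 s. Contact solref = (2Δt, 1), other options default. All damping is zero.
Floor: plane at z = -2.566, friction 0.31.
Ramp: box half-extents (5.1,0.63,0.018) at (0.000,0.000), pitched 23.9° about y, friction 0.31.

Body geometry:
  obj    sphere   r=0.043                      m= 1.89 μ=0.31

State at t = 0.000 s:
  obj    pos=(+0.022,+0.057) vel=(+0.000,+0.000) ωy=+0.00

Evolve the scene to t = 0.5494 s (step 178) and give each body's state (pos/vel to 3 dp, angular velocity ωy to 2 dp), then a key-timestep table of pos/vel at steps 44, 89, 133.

State at t = 0.5494 s:
  obj    pos=(+0.214,-0.028) vel=(+0.699,-0.310) ωy=+17.78

Key-timestep trajectory:
   step    t(s)  obj.x    obj.z    obj.vx   obj.vz 
     44  0.1358   +0.034  +0.052  +0.173  -0.077
     89  0.2747   +0.070  +0.036  +0.350  -0.155
    133  0.4105   +0.129  +0.009  +0.522  -0.232


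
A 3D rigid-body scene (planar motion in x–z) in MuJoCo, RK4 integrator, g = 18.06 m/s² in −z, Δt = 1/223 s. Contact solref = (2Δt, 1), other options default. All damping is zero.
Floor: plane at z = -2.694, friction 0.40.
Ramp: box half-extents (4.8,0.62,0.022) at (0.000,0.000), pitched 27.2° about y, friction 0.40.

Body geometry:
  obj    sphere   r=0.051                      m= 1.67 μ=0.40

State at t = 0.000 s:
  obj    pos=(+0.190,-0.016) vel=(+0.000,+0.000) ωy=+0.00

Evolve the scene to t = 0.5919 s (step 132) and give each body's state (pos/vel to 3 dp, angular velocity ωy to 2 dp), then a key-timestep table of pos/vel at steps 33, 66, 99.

State at t = 0.5919 s:
  obj    pos=(+1.109,-0.488) vel=(+3.104,-1.595) ωy=+68.42

Key-timestep trajectory:
   step    t(s)  obj.x    obj.z    obj.vx   obj.vz 
     33  0.1480   +0.248  -0.045  +0.776  -0.399
     66  0.2960   +0.420  -0.134  +1.552  -0.798
     99  0.4439   +0.707  -0.281  +2.328  -1.197


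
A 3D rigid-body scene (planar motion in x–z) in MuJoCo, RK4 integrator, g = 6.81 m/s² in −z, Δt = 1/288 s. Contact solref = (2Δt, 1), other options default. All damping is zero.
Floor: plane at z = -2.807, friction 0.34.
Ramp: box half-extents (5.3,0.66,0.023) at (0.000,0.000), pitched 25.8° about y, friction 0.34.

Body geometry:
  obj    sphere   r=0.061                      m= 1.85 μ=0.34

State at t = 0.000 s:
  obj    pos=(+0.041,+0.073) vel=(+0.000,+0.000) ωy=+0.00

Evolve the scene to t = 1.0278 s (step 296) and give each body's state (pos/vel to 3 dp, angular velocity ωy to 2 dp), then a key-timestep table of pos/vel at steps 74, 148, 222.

State at t = 1.0278 s:
  obj    pos=(+1.048,-0.413) vel=(+1.959,-0.947) ωy=+35.67

Key-timestep trajectory:
   step    t(s)  obj.x    obj.z    obj.vx   obj.vz 
     74  0.2569   +0.104  +0.043  +0.490  -0.237
    148  0.5139   +0.293  -0.048  +0.980  -0.474
    222  0.7708   +0.608  -0.200  +1.469  -0.710


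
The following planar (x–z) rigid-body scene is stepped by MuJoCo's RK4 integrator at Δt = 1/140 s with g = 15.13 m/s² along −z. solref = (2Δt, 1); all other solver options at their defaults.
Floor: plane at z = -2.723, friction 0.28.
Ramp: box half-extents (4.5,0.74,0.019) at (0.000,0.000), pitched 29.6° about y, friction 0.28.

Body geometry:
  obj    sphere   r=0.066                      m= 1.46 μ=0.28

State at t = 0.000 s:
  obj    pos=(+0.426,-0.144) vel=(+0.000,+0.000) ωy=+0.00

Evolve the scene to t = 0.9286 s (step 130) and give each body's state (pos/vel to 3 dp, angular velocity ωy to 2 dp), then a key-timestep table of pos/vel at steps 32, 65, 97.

State at t = 0.9286 s:
  obj    pos=(+2.427,-1.281) vel=(+4.310,-2.448) ωy=+75.08

Key-timestep trajectory:
   step    t(s)  obj.x    obj.z    obj.vx   obj.vz 
     32  0.2286   +0.547  -0.213  +1.061  -0.603
     65  0.4643   +0.926  -0.429  +2.155  -1.224
     97  0.6929   +1.540  -0.777  +3.216  -1.827


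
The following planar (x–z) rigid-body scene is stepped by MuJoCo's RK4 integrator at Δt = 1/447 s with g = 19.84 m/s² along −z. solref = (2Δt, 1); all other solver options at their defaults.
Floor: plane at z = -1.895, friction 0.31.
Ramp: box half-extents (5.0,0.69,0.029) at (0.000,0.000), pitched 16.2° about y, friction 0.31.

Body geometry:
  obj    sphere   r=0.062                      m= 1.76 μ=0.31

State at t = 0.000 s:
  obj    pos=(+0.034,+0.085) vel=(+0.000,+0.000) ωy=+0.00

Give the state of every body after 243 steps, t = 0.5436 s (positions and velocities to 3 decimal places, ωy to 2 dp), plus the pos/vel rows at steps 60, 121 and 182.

State at t = 0.5436 s:
  obj    pos=(+0.595,-0.078) vel=(+2.064,-0.600) ωy=+34.66

Key-timestep trajectory:
   step    t(s)  obj.x    obj.z    obj.vx   obj.vz 
     60  0.1342   +0.068  +0.075  +0.510  -0.148
    121  0.2707   +0.173  +0.044  +1.028  -0.299
    182  0.4072   +0.349  -0.007  +1.546  -0.449


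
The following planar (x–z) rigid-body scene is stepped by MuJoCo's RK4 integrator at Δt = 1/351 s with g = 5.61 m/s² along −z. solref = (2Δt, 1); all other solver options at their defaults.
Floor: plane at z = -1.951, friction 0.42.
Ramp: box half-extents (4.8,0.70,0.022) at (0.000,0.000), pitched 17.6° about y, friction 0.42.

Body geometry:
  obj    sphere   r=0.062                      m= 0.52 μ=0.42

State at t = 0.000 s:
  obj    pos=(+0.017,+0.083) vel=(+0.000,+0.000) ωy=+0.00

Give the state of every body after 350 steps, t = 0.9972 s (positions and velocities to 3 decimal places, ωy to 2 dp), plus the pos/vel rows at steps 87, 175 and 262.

State at t = 0.9972 s:
  obj    pos=(+0.591,-0.099) vel=(+1.152,-0.365) ωy=+19.48

Key-timestep trajectory:
   step    t(s)  obj.x    obj.z    obj.vx   obj.vz 
     87  0.2479   +0.052  +0.071  +0.286  -0.091
    175  0.4986   +0.161  +0.037  +0.576  -0.183
    262  0.7464   +0.339  -0.019  +0.862  -0.273


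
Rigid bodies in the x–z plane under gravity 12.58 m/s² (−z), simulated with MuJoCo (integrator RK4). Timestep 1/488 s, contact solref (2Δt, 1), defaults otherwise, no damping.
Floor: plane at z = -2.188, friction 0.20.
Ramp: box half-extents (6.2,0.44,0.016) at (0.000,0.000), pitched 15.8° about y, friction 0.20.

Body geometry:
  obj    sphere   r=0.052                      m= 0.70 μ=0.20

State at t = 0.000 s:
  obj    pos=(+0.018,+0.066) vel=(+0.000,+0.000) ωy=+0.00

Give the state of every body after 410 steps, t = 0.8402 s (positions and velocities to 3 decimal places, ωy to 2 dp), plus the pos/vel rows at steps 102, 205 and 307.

State at t = 0.8402 s:
  obj    pos=(+0.849,-0.170) vel=(+1.978,-0.560) ωy=+39.53

Key-timestep trajectory:
   step    t(s)  obj.x    obj.z    obj.vx   obj.vz 
    102  0.2090   +0.069  +0.051  +0.492  -0.139
    205  0.4201   +0.226  +0.007  +0.989  -0.280
    307  0.6291   +0.484  -0.066  +1.481  -0.419


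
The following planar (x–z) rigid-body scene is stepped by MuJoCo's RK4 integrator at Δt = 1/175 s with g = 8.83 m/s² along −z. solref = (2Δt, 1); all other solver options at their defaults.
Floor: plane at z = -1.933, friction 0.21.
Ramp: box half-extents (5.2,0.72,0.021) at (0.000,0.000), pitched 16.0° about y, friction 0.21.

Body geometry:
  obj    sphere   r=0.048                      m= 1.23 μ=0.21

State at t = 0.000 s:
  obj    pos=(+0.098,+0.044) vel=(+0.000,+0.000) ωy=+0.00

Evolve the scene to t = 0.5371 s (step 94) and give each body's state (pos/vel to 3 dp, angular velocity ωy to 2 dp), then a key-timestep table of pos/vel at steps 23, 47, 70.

State at t = 0.5371 s:
  obj    pos=(+0.339,-0.025) vel=(+0.898,-0.257) ωy=+19.45

Key-timestep trajectory:
   step    t(s)  obj.x    obj.z    obj.vx   obj.vz 
     23  0.1314   +0.112  +0.040  +0.220  -0.063
     47  0.2686   +0.158  +0.026  +0.449  -0.129
     70  0.4000   +0.232  +0.005  +0.669  -0.192


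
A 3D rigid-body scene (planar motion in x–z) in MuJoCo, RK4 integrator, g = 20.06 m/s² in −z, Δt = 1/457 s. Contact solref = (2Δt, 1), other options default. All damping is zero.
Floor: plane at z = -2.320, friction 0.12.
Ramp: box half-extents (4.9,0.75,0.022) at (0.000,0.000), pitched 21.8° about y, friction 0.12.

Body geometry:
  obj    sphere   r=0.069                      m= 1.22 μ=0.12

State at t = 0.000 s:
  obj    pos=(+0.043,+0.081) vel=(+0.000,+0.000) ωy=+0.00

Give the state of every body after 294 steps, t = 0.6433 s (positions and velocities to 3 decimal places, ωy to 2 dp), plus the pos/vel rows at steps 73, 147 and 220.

State at t = 0.6433 s:
  obj    pos=(+1.066,-0.328) vel=(+3.179,-1.271) ωy=+49.60

Key-timestep trajectory:
   step    t(s)  obj.x    obj.z    obj.vx   obj.vz 
     73  0.1597   +0.106  +0.056  +0.789  -0.316
    147  0.3217   +0.299  -0.021  +1.589  -0.636
    220  0.4814   +0.616  -0.148  +2.379  -0.951


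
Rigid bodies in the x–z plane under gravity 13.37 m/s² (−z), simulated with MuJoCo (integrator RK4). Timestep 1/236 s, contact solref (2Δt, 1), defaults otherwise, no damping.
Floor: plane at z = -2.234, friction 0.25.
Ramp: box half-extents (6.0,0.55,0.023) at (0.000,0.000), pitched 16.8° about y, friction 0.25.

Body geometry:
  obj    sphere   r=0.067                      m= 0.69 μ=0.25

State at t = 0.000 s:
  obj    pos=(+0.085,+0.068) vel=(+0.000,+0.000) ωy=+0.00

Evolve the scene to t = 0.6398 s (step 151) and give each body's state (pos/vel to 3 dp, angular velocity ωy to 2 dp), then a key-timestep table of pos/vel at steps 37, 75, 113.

State at t = 0.6398 s:
  obj    pos=(+0.626,-0.095) vel=(+1.691,-0.510) ωy=+26.35

Key-timestep trajectory:
   step    t(s)  obj.x    obj.z    obj.vx   obj.vz 
     37  0.1568   +0.118  +0.059  +0.414  -0.125
     75  0.3178   +0.219  +0.028  +0.840  -0.254
    113  0.4788   +0.388  -0.023  +1.265  -0.382


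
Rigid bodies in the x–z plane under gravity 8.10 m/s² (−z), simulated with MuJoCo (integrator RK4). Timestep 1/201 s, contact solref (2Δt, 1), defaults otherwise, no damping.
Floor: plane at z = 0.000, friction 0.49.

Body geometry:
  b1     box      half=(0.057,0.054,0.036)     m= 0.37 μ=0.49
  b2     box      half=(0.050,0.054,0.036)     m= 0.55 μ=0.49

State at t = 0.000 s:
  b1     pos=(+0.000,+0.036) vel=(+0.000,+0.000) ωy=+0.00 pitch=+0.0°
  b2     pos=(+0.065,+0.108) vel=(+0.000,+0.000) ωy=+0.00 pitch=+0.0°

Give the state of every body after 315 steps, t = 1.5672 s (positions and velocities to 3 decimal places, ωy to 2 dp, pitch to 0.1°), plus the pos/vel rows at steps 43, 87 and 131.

State at t = 1.5672 s:
  b1     pos=(+0.000,+0.036) vel=(+0.000,+0.000) ωy=+0.00 pitch=+0.0°
  b2     pos=(+0.114,+0.050) vel=(+0.000,+0.000) ωy=+0.00 pitch=+90.0°

Key-timestep trajectory:
   step    t(s)  b1.x    b1.z    b1.vx   b1.vz   b2.x    b2.z    b2.vx   b2.vz 
     43  0.2139   +0.000  +0.036  +0.000  +0.000   +0.090  +0.090  +0.228  -0.361
     87  0.4328   +0.000  +0.036  +0.000  +0.000   +0.136  +0.060  +0.047  +0.011
    131  0.6517   +0.000  +0.036  +0.000  +0.000   +0.112  +0.050  -0.125  +0.075


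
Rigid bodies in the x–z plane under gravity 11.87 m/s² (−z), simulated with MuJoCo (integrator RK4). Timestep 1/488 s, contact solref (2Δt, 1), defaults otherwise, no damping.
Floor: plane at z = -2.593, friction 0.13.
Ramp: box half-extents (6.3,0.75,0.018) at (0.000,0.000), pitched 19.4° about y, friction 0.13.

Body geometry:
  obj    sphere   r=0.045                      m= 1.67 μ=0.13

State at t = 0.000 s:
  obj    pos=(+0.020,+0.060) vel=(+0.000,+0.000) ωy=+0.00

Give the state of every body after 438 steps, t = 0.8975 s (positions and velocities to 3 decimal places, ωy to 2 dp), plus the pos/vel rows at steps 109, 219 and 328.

State at t = 0.8975 s:
  obj    pos=(+1.090,-0.317) vel=(+2.384,-0.840) ωy=+56.16

Key-timestep trajectory:
   step    t(s)  obj.x    obj.z    obj.vx   obj.vz 
    109  0.2234   +0.086  +0.036  +0.593  -0.209
    219  0.4488   +0.287  -0.034  +1.192  -0.420
    328  0.6721   +0.620  -0.152  +1.786  -0.629


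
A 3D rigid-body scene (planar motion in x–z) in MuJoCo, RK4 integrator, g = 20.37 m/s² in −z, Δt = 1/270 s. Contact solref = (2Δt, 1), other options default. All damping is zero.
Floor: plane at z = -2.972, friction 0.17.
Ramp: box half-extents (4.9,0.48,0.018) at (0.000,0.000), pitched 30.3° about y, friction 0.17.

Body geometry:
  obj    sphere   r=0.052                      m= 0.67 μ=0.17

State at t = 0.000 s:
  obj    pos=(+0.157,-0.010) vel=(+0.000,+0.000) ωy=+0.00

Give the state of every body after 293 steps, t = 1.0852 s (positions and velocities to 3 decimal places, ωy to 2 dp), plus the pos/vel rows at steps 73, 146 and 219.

State at t = 1.0852 s:
  obj    pos=(+3.889,-2.192) vel=(+6.878,-4.019) ωy=+153.16

Key-timestep trajectory:
   step    t(s)  obj.x    obj.z    obj.vx   obj.vz 
     73  0.2704   +0.389  -0.146  +1.714  -1.002
    146  0.5407   +1.084  -0.552  +3.428  -2.003
    219  0.8111   +2.242  -1.229  +5.141  -3.004


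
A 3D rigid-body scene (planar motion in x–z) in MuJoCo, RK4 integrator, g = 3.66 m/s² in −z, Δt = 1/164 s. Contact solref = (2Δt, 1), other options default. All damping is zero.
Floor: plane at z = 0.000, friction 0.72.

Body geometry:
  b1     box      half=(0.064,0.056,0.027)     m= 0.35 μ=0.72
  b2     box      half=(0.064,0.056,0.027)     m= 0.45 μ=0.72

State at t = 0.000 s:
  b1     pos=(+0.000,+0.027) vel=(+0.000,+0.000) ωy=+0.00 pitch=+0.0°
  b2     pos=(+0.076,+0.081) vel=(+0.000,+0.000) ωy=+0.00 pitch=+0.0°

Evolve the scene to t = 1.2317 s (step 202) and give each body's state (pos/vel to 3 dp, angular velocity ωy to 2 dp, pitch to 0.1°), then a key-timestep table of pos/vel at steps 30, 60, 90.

State at t = 1.2317 s:
  b1     pos=(+0.000,+0.027) vel=(+0.000,+0.000) ωy=+0.00 pitch=+0.0°
  b2     pos=(+0.091,+0.064) vel=(+0.000,+0.000) ωy=+0.00 pitch=+45.1°

Key-timestep trajectory:
   step    t(s)  b1.x    b1.z    b1.vx   b1.vz   b2.x    b2.z    b2.vx   b2.vz 
     30  0.1829   +0.000  +0.027  +0.000  +0.000   +0.084  +0.076  +0.087  -0.087
     60  0.3659   +0.000  +0.027  +0.000  +0.000   +0.099  +0.067  +0.039  +0.011
     90  0.5488   +0.000  +0.027  +0.000  +0.000   +0.095  +0.066  -0.088  -0.033


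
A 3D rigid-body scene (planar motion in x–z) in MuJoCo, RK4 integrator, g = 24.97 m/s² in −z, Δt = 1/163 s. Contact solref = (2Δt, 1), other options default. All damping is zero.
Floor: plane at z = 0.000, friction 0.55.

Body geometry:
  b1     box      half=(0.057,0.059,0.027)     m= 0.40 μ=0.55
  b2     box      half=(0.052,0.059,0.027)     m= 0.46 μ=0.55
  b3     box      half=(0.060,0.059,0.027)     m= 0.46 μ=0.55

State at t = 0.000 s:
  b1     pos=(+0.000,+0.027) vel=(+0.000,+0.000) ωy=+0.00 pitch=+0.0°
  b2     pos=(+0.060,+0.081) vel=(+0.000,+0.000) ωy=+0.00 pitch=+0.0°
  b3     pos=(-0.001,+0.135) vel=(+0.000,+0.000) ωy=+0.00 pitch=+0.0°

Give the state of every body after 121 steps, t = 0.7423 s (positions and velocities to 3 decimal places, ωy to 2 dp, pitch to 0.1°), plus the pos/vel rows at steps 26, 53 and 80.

State at t = 0.7423 s:
  b1     pos=(+0.000,+0.027) vel=(+0.000,+0.000) ωy=+0.00 pitch=+0.0°
  b2     pos=(+0.191,+0.027) vel=(+0.000,+0.000) ωy=+0.00 pitch=+180.0°
  b3     pos=(-0.141,+0.027) vel=(+0.000,+0.000) ωy=+0.00 pitch=+180.0°

Key-timestep trajectory:
   step    t(s)  b1.x    b1.z    b1.vx   b1.vz   b2.x    b2.z    b2.vx   b2.vz   b3.x    b3.z    b3.vx   b3.vz 
     26  0.1595   +0.000  +0.027  +0.000  +0.000   +0.062  +0.081  +0.065  -0.011   -0.033  +0.119  -0.272  +0.066
     53  0.3252   +0.000  +0.027  +0.000  +0.000   +0.114  +0.053  +0.410  +0.185   -0.112  +0.081  -0.693  -1.095
     80  0.4908   +0.000  +0.027  +0.000  +0.000   +0.160  +0.053  +0.458  -0.227   -0.141  +0.027  +0.000  +0.001
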